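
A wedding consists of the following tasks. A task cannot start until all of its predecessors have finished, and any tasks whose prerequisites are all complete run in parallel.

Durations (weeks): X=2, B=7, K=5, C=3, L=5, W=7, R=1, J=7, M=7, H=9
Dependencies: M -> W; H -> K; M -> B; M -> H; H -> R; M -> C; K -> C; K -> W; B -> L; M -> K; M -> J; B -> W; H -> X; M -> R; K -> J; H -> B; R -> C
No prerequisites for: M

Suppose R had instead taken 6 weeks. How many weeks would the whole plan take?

30

Critical path before the change: M→H→B→W = 7+9+7+7 = 30 giving 30 weeks.
The longest path through R is only 20 weeks, so R has float 10.
The critical path is still M→H→B→W; finish is now 30 weeks.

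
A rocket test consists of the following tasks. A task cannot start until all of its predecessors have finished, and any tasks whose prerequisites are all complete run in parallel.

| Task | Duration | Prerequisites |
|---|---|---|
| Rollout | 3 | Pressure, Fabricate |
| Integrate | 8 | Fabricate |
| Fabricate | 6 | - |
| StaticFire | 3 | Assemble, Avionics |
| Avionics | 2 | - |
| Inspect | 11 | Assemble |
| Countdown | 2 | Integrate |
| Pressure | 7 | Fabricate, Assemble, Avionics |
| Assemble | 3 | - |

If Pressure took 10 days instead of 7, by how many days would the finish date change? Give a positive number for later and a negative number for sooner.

3

As given, the longest chain is Fabricate→Pressure→Rollout = 6+7+3 = 16, so the finish is 16 days.
Since Pressure is critical, the +3 change carries straight to that chain (now 19 days).
The critical path is still Fabricate→Pressure→Rollout; finish is now 19 days.
Change in finish: 19 − 16 = +3 days.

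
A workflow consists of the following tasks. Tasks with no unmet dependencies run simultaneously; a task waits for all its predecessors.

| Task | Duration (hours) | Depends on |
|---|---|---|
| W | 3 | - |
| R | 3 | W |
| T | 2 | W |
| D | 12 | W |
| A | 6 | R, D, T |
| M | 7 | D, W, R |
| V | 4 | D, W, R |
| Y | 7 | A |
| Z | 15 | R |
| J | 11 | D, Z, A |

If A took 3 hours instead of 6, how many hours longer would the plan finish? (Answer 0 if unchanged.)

Baseline: W→D→A→J = 3+12+6+11 = 32 → 32 hours.
A is on the critical path; changing it to 3 makes that path 29 hours.
New critical path: W→R→Z→J = 3+3+15+11 = 32 ⇒ 32 hours.
Change in finish: 32 − 32 = +0 hours.

0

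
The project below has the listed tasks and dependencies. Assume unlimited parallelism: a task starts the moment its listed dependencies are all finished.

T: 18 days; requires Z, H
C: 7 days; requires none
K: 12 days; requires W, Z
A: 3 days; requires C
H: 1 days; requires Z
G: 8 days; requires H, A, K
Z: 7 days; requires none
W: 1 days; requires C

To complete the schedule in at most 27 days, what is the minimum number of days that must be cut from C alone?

Current finish: 28 days; target: 27.
C is on every critical path, so each day cut from C cuts the finish by one (this holds down to a finish of 27).
Need 28 − 27 = 1 day off C → C becomes 6 days, finish becomes 27.

1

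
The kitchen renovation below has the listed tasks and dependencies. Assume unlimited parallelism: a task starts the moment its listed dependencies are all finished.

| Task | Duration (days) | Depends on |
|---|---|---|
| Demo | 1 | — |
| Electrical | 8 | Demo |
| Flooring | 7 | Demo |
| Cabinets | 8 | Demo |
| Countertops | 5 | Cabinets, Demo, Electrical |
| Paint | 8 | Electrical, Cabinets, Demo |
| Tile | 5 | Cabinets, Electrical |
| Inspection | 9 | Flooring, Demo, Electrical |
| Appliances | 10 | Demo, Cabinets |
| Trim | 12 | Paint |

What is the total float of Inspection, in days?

11

Demo→Electrical→Paint→Trim = 1+8+8+12 = 29 sets the makespan at 29 days.
Inspection finishes as early as 18 and must finish by 29.
Float = 29 − 18 = 11.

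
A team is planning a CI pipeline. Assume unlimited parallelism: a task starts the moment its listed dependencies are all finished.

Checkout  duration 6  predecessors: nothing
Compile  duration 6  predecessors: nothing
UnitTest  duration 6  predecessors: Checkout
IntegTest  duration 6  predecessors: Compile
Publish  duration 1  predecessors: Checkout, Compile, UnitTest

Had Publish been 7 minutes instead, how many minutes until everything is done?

19

Actual critical path: Checkout→UnitTest→Publish = 6+6+1 = 13 ⇒ 13 minutes.
Publish is on the critical path; changing it to 7 makes that path 19 minutes.
The critical path is still Checkout→UnitTest→Publish; finish is now 19 minutes.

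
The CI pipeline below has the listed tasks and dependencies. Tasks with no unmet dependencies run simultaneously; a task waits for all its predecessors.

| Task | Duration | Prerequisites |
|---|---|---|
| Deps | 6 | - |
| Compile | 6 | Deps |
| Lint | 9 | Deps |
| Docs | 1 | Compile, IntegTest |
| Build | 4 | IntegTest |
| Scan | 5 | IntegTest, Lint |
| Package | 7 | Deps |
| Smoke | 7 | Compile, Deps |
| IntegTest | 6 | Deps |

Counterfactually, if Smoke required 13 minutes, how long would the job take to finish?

25

Critical path before the change: Deps→Lint→Scan = 6+9+5 = 20 giving 20 minutes.
Smoke is off the critical path — its longest chain is 19 minutes, giving 1 of slack.
Now Deps→Compile→Smoke = 6+6+13 = 25 is longest, so the finish becomes 25 minutes.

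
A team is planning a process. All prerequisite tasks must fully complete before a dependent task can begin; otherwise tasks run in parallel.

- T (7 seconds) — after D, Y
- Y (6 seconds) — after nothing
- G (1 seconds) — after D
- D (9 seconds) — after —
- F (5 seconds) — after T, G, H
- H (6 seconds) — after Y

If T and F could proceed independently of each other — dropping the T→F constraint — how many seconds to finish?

17

Original critical path: D→T→F = 9+7+5 = 21 ⇒ 21 seconds.
Without T→F, F's earliest start moves from 16 to 12.
The longest chain is now Y→H→F = 6+6+5 = 17, so the project takes 17 seconds.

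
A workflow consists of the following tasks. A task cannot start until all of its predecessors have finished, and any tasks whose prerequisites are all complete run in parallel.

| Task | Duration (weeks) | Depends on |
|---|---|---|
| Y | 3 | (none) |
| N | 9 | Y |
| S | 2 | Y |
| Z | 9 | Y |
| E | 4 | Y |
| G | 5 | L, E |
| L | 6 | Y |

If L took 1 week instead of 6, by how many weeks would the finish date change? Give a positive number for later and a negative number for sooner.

-2

As given, the longest chain is Y→L→G = 3+6+5 = 14, so the finish is 14 weeks.
Since L is critical, the -5 change carries straight to that chain (now 9 weeks).
Now Y→N = 3+9 = 12 is longest, so the finish becomes 12 weeks.
Change in finish: 12 − 14 = -2 weeks.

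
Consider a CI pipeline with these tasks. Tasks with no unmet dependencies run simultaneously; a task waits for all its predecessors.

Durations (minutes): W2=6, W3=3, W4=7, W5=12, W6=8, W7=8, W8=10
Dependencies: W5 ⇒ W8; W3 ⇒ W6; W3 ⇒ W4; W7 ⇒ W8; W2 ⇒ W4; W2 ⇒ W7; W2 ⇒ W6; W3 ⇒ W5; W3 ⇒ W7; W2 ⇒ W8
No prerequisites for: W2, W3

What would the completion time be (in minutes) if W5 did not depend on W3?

24

Original critical path: W3→W5→W8 = 3+12+10 = 25 ⇒ 25 minutes.
Without W3→W5, W5's earliest start moves from 3 to 0.
The longest chain is now W2→W7→W8 = 6+8+10 = 24, so the CI pipeline takes 24 minutes.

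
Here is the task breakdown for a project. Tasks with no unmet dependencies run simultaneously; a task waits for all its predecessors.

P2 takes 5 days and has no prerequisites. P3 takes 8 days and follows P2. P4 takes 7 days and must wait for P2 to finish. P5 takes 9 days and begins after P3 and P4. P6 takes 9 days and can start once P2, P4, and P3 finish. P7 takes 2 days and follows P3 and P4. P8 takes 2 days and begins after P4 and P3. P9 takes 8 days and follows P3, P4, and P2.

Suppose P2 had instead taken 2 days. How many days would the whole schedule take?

Baseline: P2→P3→P5 = 5+8+9 = 22 → 22 days.
Since P2 is critical, the -3 change carries straight to that chain (now 19 days).
No other chain overtakes it, so the finish is 19 days.

19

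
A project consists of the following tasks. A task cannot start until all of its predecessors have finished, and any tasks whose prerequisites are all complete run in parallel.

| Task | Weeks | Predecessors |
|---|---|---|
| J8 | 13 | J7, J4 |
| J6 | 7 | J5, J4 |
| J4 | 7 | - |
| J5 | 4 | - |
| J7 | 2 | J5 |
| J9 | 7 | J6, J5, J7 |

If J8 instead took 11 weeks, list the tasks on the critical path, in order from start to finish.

J4, J6, J9

Actual critical path: J4→J6→J9 = 7+7+7 = 21 ⇒ 21 weeks.
J8 has 1 week of float (longest path through it is 20).
That remains the longest chain; total 21 weeks.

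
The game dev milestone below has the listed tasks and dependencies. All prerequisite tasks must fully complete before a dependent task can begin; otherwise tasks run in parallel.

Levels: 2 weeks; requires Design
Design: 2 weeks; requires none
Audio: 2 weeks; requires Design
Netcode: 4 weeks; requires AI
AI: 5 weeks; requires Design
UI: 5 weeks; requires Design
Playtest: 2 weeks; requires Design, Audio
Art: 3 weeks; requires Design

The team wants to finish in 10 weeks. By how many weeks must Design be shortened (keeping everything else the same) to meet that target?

Current finish: 11 weeks; target: 10.
Design is on every critical path, so each week cut from Design cuts the finish by one (this holds down to a finish of 10).
Need 11 − 10 = 1 week off Design → Design becomes 1 week, finish becomes 10.

1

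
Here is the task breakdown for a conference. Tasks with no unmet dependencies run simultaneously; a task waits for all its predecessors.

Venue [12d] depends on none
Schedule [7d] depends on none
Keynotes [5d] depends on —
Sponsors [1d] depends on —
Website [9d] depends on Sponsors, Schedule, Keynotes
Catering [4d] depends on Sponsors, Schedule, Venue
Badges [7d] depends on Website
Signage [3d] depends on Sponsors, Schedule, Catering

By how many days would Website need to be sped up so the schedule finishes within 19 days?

4

Current finish: 23 days; target: 19.
Website is on every critical path, so each day cut from Website cuts the finish by one (this holds down to a finish of 19).
Need 23 − 19 = 4 days off Website → Website becomes 5 days, finish becomes 19.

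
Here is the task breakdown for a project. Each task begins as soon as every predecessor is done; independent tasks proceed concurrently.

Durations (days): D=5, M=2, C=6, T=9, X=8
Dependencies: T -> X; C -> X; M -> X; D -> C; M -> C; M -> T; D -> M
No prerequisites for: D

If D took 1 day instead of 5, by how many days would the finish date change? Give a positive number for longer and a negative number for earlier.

As given, the longest chain is D→M→T→X = 5+2+9+8 = 24, so the finish is 24 days.
D lies on that path, so at 1 day the path becomes 20 days.
The critical path is still D→M→T→X; finish is now 20 days.
Change in finish: 20 − 24 = -4 days.

-4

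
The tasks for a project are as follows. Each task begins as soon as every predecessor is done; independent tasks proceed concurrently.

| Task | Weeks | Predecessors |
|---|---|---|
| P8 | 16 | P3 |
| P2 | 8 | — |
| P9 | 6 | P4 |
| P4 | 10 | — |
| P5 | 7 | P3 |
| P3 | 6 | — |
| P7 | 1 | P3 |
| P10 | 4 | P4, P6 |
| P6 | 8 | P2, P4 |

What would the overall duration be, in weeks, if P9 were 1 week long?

22

Critical path before the change: P3→P8 = 6+16 = 22 giving 22 weeks.
P9 has 6 weeks of float (longest path through it is 16).
That remains the longest chain; total 22 weeks.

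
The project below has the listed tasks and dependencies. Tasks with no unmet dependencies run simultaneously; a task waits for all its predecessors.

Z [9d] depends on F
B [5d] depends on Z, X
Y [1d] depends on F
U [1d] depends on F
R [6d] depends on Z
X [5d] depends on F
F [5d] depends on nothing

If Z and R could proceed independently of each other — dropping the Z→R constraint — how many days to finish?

Before: longest chain F→Z→R = 5+9+6 = 20, finish 20.
Without Z→R, R's earliest start moves from 14 to 0.
New critical path: F→Z→B = 5+9+5 = 19 ⇒ 19 days.

19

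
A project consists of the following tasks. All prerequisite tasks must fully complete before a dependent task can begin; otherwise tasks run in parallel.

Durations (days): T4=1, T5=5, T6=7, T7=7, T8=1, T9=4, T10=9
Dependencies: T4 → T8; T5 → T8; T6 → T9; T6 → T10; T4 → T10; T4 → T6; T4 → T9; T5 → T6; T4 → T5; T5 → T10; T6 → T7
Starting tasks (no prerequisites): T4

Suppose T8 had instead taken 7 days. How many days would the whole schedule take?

22

The binding path is T4→T5→T6→T10 = 1+5+7+9 = 22; finish at 22 days.
The longest path through T8 is only 7 days, so T8 has float 15.
The critical path is still T4→T5→T6→T10; finish is now 22 days.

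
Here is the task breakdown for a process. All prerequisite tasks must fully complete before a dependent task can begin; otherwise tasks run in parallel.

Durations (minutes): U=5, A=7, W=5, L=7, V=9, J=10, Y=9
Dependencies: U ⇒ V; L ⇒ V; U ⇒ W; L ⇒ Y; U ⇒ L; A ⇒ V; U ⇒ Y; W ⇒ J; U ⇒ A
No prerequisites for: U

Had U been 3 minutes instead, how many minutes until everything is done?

Baseline: U→A→V = 5+7+9 = 21 → 21 minutes.
U lies on that path, so at 3 minutes the path becomes 19 minutes.
The critical path is still U→A→V; finish is now 19 minutes.

19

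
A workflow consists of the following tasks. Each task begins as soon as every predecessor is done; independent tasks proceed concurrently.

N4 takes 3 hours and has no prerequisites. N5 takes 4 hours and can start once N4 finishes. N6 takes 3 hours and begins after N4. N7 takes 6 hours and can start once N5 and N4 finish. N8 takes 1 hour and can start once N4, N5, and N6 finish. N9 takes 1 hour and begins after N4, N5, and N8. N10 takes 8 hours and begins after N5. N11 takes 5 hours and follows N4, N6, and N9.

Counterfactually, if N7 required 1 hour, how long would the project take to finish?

As given, the longest chain is N4→N5→N10 = 3+4+8 = 15, so the finish is 15 hours.
N7 is off the critical path — its longest chain is 13 hours, giving 2 of slack.
That remains the longest chain; total 15 hours.

15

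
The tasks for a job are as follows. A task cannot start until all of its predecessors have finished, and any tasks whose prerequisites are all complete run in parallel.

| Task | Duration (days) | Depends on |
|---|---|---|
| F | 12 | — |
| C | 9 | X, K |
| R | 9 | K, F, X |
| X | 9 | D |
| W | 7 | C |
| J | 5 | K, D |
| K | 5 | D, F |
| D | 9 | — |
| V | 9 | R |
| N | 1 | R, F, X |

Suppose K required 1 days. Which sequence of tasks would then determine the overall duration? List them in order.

D, X, R, V

As given, the longest chain is D→X→R→V = 9+9+9+9 = 36, so the finish is 36 days.
K has 1 day of float (longest path through it is 35).
The critical path is still D→X→R→V; finish is now 36 days.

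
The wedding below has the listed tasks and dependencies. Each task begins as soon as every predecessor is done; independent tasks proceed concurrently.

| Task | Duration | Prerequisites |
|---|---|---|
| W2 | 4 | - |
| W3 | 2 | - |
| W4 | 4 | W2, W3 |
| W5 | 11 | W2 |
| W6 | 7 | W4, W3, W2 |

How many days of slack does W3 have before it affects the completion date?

Critical path: W2→W4→W6 = 4+4+7 = 15, so the finish is 15 days.
The longest chain containing W3 totals 13 days.
So W3 can slip 4 − 2 = 2 days.

2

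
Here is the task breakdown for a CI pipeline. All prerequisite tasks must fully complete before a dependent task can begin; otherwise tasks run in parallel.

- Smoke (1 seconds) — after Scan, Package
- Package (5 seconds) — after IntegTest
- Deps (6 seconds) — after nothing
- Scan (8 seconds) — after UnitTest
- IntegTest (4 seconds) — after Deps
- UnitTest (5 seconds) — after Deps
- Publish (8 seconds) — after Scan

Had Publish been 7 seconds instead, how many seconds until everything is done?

26

The binding path is Deps→UnitTest→Scan→Publish = 6+5+8+8 = 27; finish at 27 seconds.
Publish is on the critical path; changing it to 7 makes that path 26 seconds.
No other chain overtakes it, so the finish is 26 seconds.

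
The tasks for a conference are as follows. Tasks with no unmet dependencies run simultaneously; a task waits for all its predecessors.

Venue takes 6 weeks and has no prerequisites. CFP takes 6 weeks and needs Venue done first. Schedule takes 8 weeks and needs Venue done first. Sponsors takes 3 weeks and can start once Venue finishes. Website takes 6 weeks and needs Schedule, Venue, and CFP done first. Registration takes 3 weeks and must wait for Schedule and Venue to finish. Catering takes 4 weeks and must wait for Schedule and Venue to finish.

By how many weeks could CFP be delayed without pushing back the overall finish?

2

Critical path: Venue→Schedule→Website = 6+8+6 = 20, so the finish is 20 weeks.
CFP finishes as early as 12 and must finish by 14.
Float = 20 − 18 = 2.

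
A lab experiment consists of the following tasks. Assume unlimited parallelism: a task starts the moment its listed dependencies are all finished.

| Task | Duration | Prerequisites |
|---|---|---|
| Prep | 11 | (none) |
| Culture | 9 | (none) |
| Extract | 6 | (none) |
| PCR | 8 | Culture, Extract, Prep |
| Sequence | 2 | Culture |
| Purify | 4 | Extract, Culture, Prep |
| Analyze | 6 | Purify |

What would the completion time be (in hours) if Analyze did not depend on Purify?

19

Before: longest chain Prep→Purify→Analyze = 11+4+6 = 21, finish 21.
Without Purify→Analyze, Analyze's earliest start moves from 15 to 0.
New critical path: Prep→PCR = 11+8 = 19 ⇒ 19 hours.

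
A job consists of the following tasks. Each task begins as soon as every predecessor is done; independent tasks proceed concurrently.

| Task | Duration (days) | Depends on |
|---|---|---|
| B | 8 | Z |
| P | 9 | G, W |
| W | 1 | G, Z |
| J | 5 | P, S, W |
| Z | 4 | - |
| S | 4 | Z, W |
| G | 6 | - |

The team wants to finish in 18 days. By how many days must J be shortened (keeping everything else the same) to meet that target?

Current finish: 21 days; target: 18.
J is on every critical path, so each day cut from J cuts the finish by one (this holds down to a finish of 17).
Need 21 − 18 = 3 days off J → J becomes 2 days, finish becomes 18.

3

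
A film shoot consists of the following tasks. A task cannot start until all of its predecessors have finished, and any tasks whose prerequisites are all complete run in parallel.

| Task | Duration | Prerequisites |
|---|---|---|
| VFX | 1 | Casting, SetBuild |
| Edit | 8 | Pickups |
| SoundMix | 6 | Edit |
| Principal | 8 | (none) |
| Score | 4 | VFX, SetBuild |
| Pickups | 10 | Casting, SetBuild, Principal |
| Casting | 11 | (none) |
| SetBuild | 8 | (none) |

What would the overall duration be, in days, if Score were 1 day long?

35

Actual critical path: Casting→Pickups→Edit→SoundMix = 11+10+8+6 = 35 ⇒ 35 days.
The longest path through Score is only 16 days, so Score has float 19.
No other chain overtakes it, so the finish is 35 days.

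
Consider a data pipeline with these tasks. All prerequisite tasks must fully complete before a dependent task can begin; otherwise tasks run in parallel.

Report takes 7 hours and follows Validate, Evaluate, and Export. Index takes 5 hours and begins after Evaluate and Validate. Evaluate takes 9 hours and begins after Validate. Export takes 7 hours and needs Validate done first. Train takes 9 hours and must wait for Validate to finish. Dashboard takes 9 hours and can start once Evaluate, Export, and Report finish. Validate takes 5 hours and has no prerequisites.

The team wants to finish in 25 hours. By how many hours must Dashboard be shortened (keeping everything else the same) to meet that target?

5

Current finish: 30 hours; target: 25.
Dashboard is on every critical path, so each hour cut from Dashboard cuts the finish by one (this holds down to a finish of 22).
Need 30 − 25 = 5 hours off Dashboard → Dashboard becomes 4 hours, finish becomes 25.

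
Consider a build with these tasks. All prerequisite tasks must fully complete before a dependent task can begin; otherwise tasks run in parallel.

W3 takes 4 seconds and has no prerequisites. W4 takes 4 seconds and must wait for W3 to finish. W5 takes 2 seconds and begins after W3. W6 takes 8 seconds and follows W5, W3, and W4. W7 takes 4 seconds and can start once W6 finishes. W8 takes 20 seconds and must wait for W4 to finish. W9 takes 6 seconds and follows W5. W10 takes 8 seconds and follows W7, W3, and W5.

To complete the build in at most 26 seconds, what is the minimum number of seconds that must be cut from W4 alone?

2

Current finish: 28 seconds; target: 26.
W4 is on every critical path, so each second cut from W4 cuts the finish by one (this holds down to a finish of 26).
Need 28 − 26 = 2 seconds off W4 → W4 becomes 2 seconds, finish becomes 26.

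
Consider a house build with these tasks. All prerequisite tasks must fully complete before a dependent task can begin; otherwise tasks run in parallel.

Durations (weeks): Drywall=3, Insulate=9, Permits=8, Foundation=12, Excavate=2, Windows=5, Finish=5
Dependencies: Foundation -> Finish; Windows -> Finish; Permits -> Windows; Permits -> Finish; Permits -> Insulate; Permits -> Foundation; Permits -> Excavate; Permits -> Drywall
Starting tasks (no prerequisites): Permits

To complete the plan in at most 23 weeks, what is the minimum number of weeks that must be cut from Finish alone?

2

Current finish: 25 weeks; target: 23.
Finish is on every critical path, so each week cut from Finish cuts the finish by one (this holds down to a finish of 21).
Need 25 − 23 = 2 weeks off Finish → Finish becomes 3 weeks, finish becomes 23.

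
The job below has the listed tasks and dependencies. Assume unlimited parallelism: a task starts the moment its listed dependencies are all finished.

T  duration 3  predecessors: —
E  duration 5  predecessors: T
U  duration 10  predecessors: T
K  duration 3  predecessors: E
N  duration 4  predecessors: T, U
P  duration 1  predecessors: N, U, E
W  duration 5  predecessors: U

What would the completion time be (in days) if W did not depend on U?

Original critical path: T→U→N→P = 3+10+4+1 = 18 ⇒ 18 days.
Without U→W, W's earliest start moves from 13 to 0.
After: T→U→N→P = 3+10+4+1 = 18 → 18 days.

18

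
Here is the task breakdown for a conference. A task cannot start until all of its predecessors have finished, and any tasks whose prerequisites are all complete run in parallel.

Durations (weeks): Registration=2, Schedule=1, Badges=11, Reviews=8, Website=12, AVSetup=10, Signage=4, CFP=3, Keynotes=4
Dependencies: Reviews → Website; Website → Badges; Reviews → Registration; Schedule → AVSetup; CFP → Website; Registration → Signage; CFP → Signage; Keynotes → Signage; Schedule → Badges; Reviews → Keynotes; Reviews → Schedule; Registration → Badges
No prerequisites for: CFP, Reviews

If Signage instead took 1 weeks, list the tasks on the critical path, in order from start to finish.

Reviews, Website, Badges

Critical path before the change: Reviews→Website→Badges = 8+12+11 = 31 giving 31 weeks.
Signage is off the critical path — its longest chain is 16 weeks, giving 15 of slack.
That remains the longest chain; total 31 weeks.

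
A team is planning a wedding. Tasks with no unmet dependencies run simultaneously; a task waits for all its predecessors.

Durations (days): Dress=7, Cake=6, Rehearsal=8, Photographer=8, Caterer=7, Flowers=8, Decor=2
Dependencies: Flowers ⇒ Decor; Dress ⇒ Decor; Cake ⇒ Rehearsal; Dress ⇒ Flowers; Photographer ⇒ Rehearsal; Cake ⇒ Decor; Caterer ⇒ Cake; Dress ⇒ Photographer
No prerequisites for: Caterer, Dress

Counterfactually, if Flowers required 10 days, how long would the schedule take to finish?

23

Critical path before the change: Dress→Photographer→Rehearsal = 7+8+8 = 23 giving 23 days.
Flowers is off the critical path — its longest chain is 17 days, giving 6 of slack.
That remains the longest chain; total 23 days.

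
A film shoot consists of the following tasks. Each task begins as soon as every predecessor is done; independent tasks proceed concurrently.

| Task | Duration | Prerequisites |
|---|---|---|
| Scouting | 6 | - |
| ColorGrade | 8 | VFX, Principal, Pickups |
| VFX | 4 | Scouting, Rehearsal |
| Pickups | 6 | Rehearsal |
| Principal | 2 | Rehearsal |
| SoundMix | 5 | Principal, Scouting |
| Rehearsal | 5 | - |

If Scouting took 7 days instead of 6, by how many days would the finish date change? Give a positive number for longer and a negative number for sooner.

0

Critical path before the change: Rehearsal→Pickups→ColorGrade = 5+6+8 = 19 giving 19 days.
Scouting is off the critical path — its longest chain is 18 days, giving 1 of slack.
Now Scouting→VFX→ColorGrade = 7+4+8 = 19 is longest, so the finish becomes 19 days.
Change in finish: 19 − 19 = +0 days.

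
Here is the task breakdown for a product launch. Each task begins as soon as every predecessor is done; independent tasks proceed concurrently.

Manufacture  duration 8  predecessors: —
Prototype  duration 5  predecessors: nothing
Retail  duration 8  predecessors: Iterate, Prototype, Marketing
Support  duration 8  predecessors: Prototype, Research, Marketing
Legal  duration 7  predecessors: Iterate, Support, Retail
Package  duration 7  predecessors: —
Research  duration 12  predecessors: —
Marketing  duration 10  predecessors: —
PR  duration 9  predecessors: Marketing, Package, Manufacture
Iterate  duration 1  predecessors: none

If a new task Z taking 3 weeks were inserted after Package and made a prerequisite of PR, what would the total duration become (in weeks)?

Originally the product launch takes 27 weeks.
With Z inserted, PR now waits for max(Marketing, Package, Manufacture, Z).
New critical path: Research→Support→Legal = 12+8+7 = 27 ⇒ 27 weeks.

27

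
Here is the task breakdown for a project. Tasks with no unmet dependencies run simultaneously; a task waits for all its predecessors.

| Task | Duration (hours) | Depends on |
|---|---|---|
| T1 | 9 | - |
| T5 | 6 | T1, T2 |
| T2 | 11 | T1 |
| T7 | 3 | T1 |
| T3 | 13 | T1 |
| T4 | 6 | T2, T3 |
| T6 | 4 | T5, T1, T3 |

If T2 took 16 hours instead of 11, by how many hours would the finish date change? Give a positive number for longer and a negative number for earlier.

As given, the longest chain is T1→T2→T5→T6 = 9+11+6+4 = 30, so the finish is 30 hours.
Since T2 is critical, the +5 change carries straight to that chain (now 35 hours).
No other chain overtakes it, so the finish is 35 hours.
Change in finish: 35 − 30 = +5 hours.

5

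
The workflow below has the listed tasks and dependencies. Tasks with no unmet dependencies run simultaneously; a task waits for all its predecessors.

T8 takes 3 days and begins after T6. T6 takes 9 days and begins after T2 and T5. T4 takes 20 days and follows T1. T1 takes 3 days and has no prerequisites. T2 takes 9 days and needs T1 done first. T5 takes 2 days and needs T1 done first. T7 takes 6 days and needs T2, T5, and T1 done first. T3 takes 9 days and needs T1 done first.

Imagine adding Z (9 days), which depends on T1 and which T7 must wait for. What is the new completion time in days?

24

Originally the plan takes 24 days.
With Z inserted, T7 now waits for max(T2, T5, T1, Z).
New critical path: T1→T2→T6→T8 = 3+9+9+3 = 24 ⇒ 24 days.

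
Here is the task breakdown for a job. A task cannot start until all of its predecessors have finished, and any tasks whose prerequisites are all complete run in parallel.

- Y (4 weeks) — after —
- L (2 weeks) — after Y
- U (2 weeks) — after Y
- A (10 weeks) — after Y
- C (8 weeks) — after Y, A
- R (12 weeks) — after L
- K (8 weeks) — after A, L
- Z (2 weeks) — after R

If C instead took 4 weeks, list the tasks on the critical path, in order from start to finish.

As given, the longest chain is Y→A→C = 4+10+8 = 22, so the finish is 22 weeks.
C lies on that path, so at 4 weeks the path becomes 18 weeks.
Now Y→A→K = 4+10+8 = 22 is longest, so the finish becomes 22 weeks.

Y, A, K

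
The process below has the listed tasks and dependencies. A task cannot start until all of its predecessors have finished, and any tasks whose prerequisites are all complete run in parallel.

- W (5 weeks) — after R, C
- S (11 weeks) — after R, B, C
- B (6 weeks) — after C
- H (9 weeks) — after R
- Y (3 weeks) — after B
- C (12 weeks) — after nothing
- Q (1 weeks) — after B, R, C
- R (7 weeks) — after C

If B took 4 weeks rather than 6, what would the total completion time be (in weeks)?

30

Actual critical path: C→R→S = 12+7+11 = 30 ⇒ 30 weeks.
B is off the critical path — its longest chain is 29 weeks, giving 1 of slack.
That remains the longest chain; total 30 weeks.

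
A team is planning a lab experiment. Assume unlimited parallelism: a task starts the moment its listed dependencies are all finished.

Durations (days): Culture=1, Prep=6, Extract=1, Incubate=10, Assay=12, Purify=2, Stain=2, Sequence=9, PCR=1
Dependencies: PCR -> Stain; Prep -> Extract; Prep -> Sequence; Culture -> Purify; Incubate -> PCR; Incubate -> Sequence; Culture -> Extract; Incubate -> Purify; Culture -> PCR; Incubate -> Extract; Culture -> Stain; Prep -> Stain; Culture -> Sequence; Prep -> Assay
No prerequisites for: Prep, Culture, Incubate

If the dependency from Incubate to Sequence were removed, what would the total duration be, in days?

With the dependency in place, Incubate→Sequence = 10+9 = 19 sets the finish at 19 days.
Without Incubate→Sequence, Sequence's earliest start moves from 10 to 6.
The longest chain is now Prep→Assay = 6+12 = 18, so the job takes 18 days.

18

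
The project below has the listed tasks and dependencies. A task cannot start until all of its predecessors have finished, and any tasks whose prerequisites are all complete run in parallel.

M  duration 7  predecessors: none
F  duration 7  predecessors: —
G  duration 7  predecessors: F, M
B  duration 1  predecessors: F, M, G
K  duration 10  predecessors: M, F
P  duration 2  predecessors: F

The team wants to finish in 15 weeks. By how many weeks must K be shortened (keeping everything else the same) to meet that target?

2

Current finish: 17 weeks; target: 15.
K is on every critical path, so each week cut from K cuts the finish by one (this holds down to a finish of 15).
Need 17 − 15 = 2 weeks off K → K becomes 8 weeks, finish becomes 15.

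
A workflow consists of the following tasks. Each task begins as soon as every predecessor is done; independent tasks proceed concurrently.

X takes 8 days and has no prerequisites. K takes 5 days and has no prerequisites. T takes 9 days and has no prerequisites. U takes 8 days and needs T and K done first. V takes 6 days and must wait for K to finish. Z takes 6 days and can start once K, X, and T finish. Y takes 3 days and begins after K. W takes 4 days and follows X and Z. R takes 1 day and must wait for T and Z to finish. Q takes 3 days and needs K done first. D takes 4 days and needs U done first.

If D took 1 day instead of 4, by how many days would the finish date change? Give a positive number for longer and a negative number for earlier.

-2

The binding path is T→U→D = 9+8+4 = 21; finish at 21 days.
Since D is critical, the -3 change carries straight to that chain (now 18 days).
The binding chain switches to T→Z→W = 9+6+4 = 19; finish 19 days.
Change in finish: 19 − 21 = -2 days.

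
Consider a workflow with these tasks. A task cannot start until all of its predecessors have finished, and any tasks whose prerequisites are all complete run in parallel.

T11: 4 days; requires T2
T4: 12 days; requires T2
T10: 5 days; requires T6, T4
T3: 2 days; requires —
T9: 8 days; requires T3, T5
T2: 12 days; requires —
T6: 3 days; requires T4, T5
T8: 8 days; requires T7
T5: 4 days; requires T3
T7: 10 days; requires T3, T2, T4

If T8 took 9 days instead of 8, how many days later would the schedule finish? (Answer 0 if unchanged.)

1

Baseline: T2→T4→T7→T8 = 12+12+10+8 = 42 → 42 days.
Since T8 is critical, the +1 change carries straight to that chain (now 43 days).
The critical path is still T2→T4→T7→T8; finish is now 43 days.
Change in finish: 43 − 42 = +1 days.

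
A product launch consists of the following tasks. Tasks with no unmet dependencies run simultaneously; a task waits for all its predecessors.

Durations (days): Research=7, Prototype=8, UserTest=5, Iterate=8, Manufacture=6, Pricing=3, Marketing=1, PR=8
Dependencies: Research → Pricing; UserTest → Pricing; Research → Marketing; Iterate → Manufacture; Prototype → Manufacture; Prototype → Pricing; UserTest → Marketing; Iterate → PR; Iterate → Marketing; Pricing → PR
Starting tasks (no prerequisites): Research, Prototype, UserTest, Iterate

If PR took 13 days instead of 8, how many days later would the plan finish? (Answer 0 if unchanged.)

5

Baseline: Prototype→Pricing→PR = 8+3+8 = 19 → 19 days.
PR lies on that path, so at 13 days the path becomes 24 days.
The critical path is still Prototype→Pricing→PR; finish is now 24 days.
Change in finish: 24 − 19 = +5 days.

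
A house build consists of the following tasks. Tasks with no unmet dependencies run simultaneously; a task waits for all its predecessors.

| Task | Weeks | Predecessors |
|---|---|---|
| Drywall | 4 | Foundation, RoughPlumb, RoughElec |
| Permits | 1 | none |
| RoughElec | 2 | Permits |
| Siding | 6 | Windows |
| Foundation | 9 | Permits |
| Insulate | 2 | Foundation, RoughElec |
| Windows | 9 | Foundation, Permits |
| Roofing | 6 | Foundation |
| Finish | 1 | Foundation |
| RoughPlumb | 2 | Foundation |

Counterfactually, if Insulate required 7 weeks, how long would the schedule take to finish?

As given, the longest chain is Permits→Foundation→Windows→Siding = 1+9+9+6 = 25, so the finish is 25 weeks.
The longest path through Insulate is only 12 weeks, so Insulate has float 13.
The critical path is still Permits→Foundation→Windows→Siding; finish is now 25 weeks.

25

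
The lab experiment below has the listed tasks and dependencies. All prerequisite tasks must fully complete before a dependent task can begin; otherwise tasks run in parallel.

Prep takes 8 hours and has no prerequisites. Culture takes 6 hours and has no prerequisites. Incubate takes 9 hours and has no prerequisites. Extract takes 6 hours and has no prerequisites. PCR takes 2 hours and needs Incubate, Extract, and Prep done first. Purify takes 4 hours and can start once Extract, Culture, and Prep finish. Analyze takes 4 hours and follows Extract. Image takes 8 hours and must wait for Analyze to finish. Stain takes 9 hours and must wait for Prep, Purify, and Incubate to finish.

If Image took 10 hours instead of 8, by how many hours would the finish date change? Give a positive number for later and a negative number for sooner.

Baseline: Prep→Purify→Stain = 8+4+9 = 21 → 21 hours.
The longest path through Image is only 18 hours, so Image has float 3.
That remains the longest chain; total 21 hours.
Change in finish: 21 − 21 = +0 hours.

0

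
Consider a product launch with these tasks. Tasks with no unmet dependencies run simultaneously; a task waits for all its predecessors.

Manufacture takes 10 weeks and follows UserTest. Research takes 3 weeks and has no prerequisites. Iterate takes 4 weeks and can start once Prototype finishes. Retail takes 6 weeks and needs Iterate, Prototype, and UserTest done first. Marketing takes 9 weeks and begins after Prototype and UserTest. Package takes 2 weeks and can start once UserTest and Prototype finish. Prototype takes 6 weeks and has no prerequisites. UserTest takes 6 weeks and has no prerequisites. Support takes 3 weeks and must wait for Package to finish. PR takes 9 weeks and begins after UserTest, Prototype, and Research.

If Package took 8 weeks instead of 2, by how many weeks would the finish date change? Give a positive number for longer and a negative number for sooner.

1

As given, the longest chain is Prototype→Iterate→Retail = 6+4+6 = 16, so the finish is 16 weeks.
Package is off the critical path — its longest chain is 11 weeks, giving 5 of slack.
Now Prototype→Package→Support = 6+8+3 = 17 is longest, so the finish becomes 17 weeks.
Change in finish: 17 − 16 = +1 weeks.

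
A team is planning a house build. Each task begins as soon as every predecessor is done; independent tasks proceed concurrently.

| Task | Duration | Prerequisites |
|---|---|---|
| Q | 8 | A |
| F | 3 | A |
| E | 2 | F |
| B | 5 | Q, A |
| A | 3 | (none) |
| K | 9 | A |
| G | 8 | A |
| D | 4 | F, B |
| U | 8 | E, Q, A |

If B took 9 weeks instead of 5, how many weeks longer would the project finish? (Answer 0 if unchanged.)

The binding path is A→Q→B→D = 3+8+5+4 = 20; finish at 20 weeks.
B lies on that path, so at 9 weeks the path becomes 24 weeks.
No other chain overtakes it, so the finish is 24 weeks.
Change in finish: 24 − 20 = +4 weeks.

4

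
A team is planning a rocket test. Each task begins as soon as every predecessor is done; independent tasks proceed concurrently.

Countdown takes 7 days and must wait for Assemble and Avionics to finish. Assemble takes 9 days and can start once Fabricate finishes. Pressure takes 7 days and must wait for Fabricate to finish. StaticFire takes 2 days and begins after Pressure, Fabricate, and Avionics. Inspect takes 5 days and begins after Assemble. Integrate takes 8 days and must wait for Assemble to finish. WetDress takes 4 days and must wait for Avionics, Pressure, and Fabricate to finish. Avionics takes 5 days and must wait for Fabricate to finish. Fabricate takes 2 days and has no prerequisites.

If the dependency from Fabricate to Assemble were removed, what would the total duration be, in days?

Before: longest chain Fabricate→Assemble→Integrate = 2+9+8 = 19, finish 19.
Without Fabricate→Assemble, Assemble's earliest start moves from 2 to 0.
After: Assemble→Integrate = 9+8 = 17 → 17 days.

17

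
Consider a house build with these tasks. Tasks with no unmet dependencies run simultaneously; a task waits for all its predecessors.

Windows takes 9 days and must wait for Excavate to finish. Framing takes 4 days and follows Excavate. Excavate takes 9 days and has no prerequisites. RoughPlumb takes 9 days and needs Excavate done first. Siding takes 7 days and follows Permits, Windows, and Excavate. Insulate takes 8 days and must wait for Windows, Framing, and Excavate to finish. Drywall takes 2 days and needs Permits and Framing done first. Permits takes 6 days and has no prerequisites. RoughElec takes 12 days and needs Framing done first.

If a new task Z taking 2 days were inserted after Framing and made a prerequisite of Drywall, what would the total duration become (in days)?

26

Originally the schedule takes 26 days.
With Z inserted, Drywall now waits for max(Permits, Framing, Z).
New critical path: Excavate→Windows→Insulate = 9+9+8 = 26 ⇒ 26 days.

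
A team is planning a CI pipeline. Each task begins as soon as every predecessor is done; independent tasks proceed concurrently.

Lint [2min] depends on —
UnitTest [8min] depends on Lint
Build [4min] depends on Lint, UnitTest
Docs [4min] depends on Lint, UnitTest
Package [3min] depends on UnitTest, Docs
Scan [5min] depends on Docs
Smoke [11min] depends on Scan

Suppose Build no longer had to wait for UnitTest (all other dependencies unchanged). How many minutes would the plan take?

Original critical path: Lint→UnitTest→Docs→Scan→Smoke = 2+8+4+5+11 = 30 ⇒ 30 minutes.
Without UnitTest→Build, Build's earliest start moves from 10 to 2.
New critical path: Lint→UnitTest→Docs→Scan→Smoke = 2+8+4+5+11 = 30 ⇒ 30 minutes.

30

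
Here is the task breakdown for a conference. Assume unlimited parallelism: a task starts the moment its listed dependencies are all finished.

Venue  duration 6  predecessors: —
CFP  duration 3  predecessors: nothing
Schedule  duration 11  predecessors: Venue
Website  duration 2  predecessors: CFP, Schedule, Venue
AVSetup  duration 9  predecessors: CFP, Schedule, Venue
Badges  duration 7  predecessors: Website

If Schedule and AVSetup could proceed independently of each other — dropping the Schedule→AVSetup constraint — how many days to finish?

26

Original critical path: Venue→Schedule→Website→Badges = 6+11+2+7 = 26 ⇒ 26 days.
Without Schedule→AVSetup, AVSetup's earliest start moves from 17 to 6.
After: Venue→Schedule→Website→Badges = 6+11+2+7 = 26 → 26 days.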